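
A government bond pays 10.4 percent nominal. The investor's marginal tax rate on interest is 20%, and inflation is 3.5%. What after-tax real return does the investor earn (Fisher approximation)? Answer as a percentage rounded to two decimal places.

4.82%

After-tax nominal return = 10.4% × (1 − 0.2) = 8.3200%.
r ≈ 8.3200% − 3.5% → 4.82%.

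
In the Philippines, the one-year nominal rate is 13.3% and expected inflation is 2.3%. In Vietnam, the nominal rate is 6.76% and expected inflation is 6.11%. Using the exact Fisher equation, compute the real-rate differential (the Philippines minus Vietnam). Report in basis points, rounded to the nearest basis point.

The Philippines: (1 + 0.1330)/(1 + 0.0230) − 1 = 10.7527%
Vietnam: (1 + 0.0676)/(1 + 0.0611) − 1 = 0.6126%
Differential = 10.7527% − 0.6126% = 10.1401% → 1014 basis points.

1014 basis points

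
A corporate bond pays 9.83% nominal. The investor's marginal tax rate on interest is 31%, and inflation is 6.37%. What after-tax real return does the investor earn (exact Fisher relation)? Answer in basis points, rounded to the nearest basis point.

39 basis points

After-tax nominal return = 9.83% × (1 − 0.31) = 6.7827%.
1 + r = 1.067827 / 1.06370 = 1.003880
After-tax real rate = 1.003880 − 1 → 39 basis points.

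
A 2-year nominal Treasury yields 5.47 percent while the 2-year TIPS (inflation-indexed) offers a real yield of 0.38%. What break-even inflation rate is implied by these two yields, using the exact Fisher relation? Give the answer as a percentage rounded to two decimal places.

5.07%

(1 + π) = (1 + i)/(1 + r) = 1.05470 / 1.00380 = 1.050707
Break-even inflation = 1.050707 − 1 → 5.07%.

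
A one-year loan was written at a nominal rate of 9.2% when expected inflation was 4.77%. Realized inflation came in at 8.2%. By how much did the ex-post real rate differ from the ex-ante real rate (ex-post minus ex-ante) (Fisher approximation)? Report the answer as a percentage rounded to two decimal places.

-3.43%

Ex-ante: 9.2% − 4.77% = 4.430%
Ex-post: 9.2% − 8.2% = 1.000%
Difference (ex-post − ex-ante) = -3.4300% → -3.43%.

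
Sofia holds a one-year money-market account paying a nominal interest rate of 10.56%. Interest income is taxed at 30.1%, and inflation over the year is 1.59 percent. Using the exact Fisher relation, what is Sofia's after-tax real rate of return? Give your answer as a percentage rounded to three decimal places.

After-tax nominal return = 10.56% × (1 − 0.301) = 7.38144%.
1 + r = 1.0738144 / 1.01590 = 1.057008
After-tax real rate = 1.057008 − 1 → 5.701%.

5.701%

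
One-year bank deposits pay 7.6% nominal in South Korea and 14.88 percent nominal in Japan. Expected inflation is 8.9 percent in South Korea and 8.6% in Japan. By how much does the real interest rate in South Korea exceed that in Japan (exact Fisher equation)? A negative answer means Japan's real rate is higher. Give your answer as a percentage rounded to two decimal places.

South Korea: (1 + 0.0760)/(1 + 0.0890) − 1 = -1.1938%
Japan: (1 + 0.1488)/(1 + 0.0860) − 1 = 5.7827%
Differential = -1.1938% − 5.7827% = -6.9764% → -6.98%.

-6.98%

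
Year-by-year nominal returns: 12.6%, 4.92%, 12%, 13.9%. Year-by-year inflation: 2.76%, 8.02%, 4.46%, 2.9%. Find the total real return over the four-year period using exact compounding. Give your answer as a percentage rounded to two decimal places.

26.31%

Compound the nominal returns: 1.1260 × 1.0492 × 1.1200 × 1.1390 = 1.507087.
Compound inflation: 1.0276 × 1.0802 × 1.0446 × 1.0290 = 1.193146.
Deflate: 1.507087 / 1.193146 = 1.263120.
Total real return = 1.263120 − 1 → 26.31%.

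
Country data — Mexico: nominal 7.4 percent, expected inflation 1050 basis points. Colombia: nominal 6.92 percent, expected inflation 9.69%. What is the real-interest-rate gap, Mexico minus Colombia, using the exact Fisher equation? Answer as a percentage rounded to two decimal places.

-0.28%

Mexico: (1 + 0.0740)/(1 + 0.1050) − 1 = -2.8054%
Colombia: (1 + 0.0692)/(1 + 0.0969) − 1 = -2.5253%
Differential = -2.8054% − (-2.5253%) = -0.2801% → -0.28%.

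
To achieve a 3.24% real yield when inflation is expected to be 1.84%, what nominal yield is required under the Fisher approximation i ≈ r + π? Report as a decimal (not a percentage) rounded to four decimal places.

i ≈ r + π = 3.24% + 1.84% = 0.0508.

0.0508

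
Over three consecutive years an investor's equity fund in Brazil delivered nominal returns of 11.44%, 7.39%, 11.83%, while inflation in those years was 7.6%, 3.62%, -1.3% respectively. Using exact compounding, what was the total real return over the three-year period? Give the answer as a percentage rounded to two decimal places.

Nominal growth factor = 1.1144 × 1.0739 × 1.1183 = 1.338330
Price-level growth factor = 1.0760 × 1.0362 × 0.9870 = 1.100457
Real growth factor = 1.338330 / 1.100457 = 1.216159
Total real return = 1.216159 − 1 → 21.62%.

21.62%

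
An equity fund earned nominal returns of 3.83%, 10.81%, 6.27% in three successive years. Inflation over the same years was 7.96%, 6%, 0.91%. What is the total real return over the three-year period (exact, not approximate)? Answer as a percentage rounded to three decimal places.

5.879%

Nominal growth factor = 1.0383 × 1.1081 × 1.0627 = 1.222679
Price-level growth factor = 1.0796 × 1.0600 × 1.0091 = 1.154790
Real growth factor = 1.222679 / 1.154790 = 1.058789
Total real return = 1.058789 − 1 → 5.879%.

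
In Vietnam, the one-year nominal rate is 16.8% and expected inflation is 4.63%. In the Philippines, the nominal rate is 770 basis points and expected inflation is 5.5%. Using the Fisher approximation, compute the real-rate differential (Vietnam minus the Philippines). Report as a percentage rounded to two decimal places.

9.97%

Vietnam: 16.8% − 4.63% = 12.170%
The Philippines: 7.7% − 5.5% = 2.200%
Differential = 9.970% → 9.97%.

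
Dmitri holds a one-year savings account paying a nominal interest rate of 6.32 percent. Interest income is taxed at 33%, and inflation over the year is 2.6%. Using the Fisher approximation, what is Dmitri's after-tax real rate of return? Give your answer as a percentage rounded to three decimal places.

1.634%

After-tax nominal return = 6.32% × (1 − 0.33) = 4.2344%.
r ≈ 4.2344% − 2.6% → 1.634%.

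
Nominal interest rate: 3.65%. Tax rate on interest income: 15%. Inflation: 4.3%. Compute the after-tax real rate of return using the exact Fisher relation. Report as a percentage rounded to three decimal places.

After-tax nominal return = 3.65% × (1 − 0.15) = 3.1025%.
1 + r = 1.031025 / 1.04300 = 0.988519
After-tax real rate = 0.988519 − 1 → -1.148%.

-1.148%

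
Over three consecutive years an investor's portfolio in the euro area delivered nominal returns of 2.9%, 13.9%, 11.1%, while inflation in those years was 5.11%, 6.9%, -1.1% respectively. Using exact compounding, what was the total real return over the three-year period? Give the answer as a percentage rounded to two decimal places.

17.18%

Compound the nominal returns: 1.0290 × 1.1390 × 1.1110 = 1.3021264.
Compound inflation: 1.0511 × 1.0690 × 0.9890 = 1.1112660.
Deflate: 1.3021264 / 1.1112660 = 1.1717504.
Total real return = 1.1717504 − 1 → 17.18%.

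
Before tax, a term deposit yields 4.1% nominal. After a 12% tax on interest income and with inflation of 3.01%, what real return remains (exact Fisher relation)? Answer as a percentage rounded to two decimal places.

After-tax nominal return = 4.1% × (1 − 0.12) = 3.6080%.
1 + r = 1.03608 / 1.03010 = 1.005805
After-tax real rate = 1.005805 − 1 → 0.58%.

0.58%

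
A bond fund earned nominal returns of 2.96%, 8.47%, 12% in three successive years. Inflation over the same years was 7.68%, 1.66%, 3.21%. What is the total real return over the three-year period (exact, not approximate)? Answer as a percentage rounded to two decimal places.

Nominal growth factor = 1.0296 × 1.0847 × 1.1200 = 1.250824
Price-level growth factor = 1.0768 × 1.0166 × 1.0321 = 1.129814
Real growth factor = 1.250824 / 1.129814 = 1.107106
Total real return = 1.107106 − 1 → 10.71%.

10.71%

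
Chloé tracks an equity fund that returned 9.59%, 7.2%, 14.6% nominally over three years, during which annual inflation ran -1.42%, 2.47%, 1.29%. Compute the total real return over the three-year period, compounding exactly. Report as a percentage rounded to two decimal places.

Compound the nominal returns: 1.0959 × 1.0720 × 1.1460 = 1.346326.
Compound inflation: 0.9858 × 1.0247 × 1.0129 = 1.023180.
Deflate: 1.346326 / 1.023180 = 1.315825.
Total real return = 1.315825 − 1 → 31.58%.

31.58%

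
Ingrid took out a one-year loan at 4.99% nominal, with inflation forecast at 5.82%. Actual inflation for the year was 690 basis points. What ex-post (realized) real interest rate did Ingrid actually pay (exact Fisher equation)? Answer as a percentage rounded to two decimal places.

-1.79%

Ex-post: (1 + 0.0499)/(1 + 0.0690) − 1 = -1.7867%
So the realized real rate is -1.79%.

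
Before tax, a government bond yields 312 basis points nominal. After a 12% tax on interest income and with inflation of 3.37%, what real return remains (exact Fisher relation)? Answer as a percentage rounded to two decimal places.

-0.60%

After-tax nominal return = 3.12% × (1 − 0.12) = 2.7456%.
1 + r = 1.027456 / 1.03370 = 0.993960
After-tax real rate = 0.993960 − 1 → -0.60%.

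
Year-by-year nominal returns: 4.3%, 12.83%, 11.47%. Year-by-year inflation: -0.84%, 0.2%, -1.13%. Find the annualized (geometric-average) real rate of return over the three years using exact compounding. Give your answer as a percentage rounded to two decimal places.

Nominal growth factor = 1.0430 × 1.1283 × 1.1147 = 1.31179780
Price-level growth factor = 0.9916 × 1.0020 × 0.9887 = 0.98235571
Real growth factor = 1.31179780 / 0.98235571 = 1.33535926
Annualized real rate = 1.33535926^(1/3) − 1 = 10.1200% → 10.12%.

10.12%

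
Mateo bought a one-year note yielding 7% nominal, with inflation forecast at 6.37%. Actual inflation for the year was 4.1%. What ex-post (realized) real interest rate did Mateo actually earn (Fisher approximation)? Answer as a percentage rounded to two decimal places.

Ex-post: 7% − 4.1% = 2.900%
So the realized real rate is 2.90%.

2.90%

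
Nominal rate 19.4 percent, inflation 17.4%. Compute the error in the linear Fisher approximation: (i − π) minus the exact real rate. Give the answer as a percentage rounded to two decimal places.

Approximate: r ≈ 19.400% − 17.400% = 2.0000%
Exact: (1 + 0.1940)/(1 + 0.1740) − 1 = 1.7036%
Error = 2.0000% − 1.7036% = 0.2964% → 0.30%.

0.30%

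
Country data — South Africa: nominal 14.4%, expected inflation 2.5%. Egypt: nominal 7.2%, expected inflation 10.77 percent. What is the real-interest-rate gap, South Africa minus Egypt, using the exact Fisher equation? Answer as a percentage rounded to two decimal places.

South Africa: (1 + 0.1440)/(1 + 0.0250) − 1 = 11.6098%
Egypt: (1 + 0.0720)/(1 + 0.1077) − 1 = -3.2229%
Differential = 11.6098% − (-3.2229%) = 14.8327% → 14.83%.

14.83%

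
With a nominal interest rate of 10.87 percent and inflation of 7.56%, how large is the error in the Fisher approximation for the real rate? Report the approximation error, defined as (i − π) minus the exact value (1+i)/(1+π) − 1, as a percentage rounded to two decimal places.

0.23%

Approximate: r ≈ 10.870% − 7.560% = 3.3100%
Exact: (1 + 0.1087)/(1 + 0.0756) − 1 = 3.0774%
Error = 3.3100% − 3.0774% = 0.2326% → 0.23%.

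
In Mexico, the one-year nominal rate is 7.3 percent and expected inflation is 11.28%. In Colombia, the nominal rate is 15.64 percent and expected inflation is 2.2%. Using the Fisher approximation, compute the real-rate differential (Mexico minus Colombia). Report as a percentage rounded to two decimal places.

Mexico: 7.3% − 11.28% = -3.980%
Colombia: 15.64% − 2.2% = 13.440%
Differential = -17.420% → -17.42%.

-17.42%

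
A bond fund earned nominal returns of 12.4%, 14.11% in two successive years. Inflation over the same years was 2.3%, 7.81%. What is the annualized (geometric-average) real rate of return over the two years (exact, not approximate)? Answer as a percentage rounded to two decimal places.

Compound the nominal returns: 1.1240 × 1.1411 = 1.28259640.
Compound inflation: 1.0230 × 1.0781 = 1.10289630.
Deflate: 1.28259640 / 1.10289630 = 1.16293472.
Annualized real rate = 1.16293472^(1/2) − 1 = 7.8395% → 7.84%.

7.84%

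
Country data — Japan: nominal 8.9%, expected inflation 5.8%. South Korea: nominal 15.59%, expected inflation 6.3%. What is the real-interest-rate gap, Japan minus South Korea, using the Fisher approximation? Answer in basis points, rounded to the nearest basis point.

-619 basis points

Japan: 8.9% − 5.8% = 3.100%
South Korea: 15.59% − 6.3% = 9.290%
Differential = -6.190% → -619 basis points.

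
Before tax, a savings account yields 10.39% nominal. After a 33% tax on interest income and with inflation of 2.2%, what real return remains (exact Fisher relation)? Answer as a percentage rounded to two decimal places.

4.66%

After-tax nominal return = 10.39% × (1 − 0.33) = 6.9613%.
1 + r = 1.069613 / 1.02200 = 1.046588
After-tax real rate = 1.046588 − 1 → 4.66%.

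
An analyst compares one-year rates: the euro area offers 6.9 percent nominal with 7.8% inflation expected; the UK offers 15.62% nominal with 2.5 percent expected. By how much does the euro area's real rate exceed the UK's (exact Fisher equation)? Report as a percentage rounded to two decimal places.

-13.63%

The euro area: (1 + 0.0690)/(1 + 0.0780) − 1 = -0.8349%
The UK: (1 + 0.1562)/(1 + 0.0250) − 1 = 12.8000%
Differential = -0.8349% − 12.8000% = -13.6349% → -13.63%.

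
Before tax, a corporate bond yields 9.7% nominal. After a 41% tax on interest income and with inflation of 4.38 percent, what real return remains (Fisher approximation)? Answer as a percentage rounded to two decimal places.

1.34%

After-tax nominal return = 9.7% × (1 − 0.41) = 5.7230%.
r ≈ 5.7230% − 4.38% → 1.34%.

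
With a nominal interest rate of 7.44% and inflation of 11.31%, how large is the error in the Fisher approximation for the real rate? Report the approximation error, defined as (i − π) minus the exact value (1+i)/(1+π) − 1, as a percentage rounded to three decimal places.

Approximate: r ≈ 7.440% − 11.310% = -3.8700%
Exact: (1 + 0.0744)/(1 + 0.1131) − 1 = -3.4768%
Error = -3.8700% − (-3.4768%) = -0.3932% → -0.393%.

-0.393%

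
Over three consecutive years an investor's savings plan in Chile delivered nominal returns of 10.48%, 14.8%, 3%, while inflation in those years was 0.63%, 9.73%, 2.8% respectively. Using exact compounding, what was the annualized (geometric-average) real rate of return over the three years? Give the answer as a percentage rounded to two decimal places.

4.79%

Compound the nominal returns: 1.1048 × 1.1480 × 1.0300 = 1.30635971.
Compound inflation: 1.0063 × 1.0973 × 1.0280 = 1.13513095.
Deflate: 1.30635971 / 1.13513095 = 1.15084494.
Annualized real rate = 1.15084494^(1/3) − 1 = 4.7946% → 4.79%.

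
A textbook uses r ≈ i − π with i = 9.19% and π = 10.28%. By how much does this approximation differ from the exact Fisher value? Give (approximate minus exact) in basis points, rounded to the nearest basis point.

-10 basis points

Approximate: r ≈ 9.190% − 10.280% = -1.0900%
Exact: (1 + 0.0919)/(1 + 0.1028) − 1 = -0.9884%
Error = -1.0900% − (-0.9884%) = -0.1016% → -10 basis points.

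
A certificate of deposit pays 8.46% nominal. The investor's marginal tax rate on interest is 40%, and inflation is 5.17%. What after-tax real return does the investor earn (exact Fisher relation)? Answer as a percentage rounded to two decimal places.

After-tax nominal return = 8.46% × (1 − 0.4) = 5.0760%.
1 + r = 1.05076 / 1.05170 = 0.999106
After-tax real rate = 0.999106 − 1 → -0.09%.

-0.09%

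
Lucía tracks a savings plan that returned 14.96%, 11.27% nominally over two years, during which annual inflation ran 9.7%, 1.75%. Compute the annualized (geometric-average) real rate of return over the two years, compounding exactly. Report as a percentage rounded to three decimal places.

Nominal growth factor = 1.1496 × 1.1127 = 1.27915992
Price-level growth factor = 1.0970 × 1.0175 = 1.11619750
Real growth factor = 1.27915992 / 1.11619750 = 1.14599784
Annualized real rate = 1.14599784^(1/2) − 1 = 7.0513% → 7.051%.

7.051%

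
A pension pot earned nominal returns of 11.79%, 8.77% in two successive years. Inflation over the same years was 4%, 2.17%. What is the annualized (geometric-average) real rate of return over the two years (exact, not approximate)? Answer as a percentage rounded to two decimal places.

6.97%

Nominal growth factor = 1.1179 × 1.0877 = 1.21593983
Price-level growth factor = 1.0400 × 1.0217 = 1.06256800
Real growth factor = 1.21593983 / 1.06256800 = 1.14434072
Annualized real rate = 1.14434072^(1/2) − 1 = 6.9739% → 6.97%.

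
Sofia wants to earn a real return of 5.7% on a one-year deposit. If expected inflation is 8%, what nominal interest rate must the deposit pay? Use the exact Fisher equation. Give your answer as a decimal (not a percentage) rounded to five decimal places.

0.14156

(1 + i) = (1 + r)(1 + π) = 1.05700 × 1.08000 = 1.14156
i = 1.14156 − 1, so the required nominal rate is 0.14156.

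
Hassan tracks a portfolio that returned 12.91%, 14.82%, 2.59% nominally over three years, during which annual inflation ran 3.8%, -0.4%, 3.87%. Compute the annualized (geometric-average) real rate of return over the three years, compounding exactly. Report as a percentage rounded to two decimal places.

7.39%

Nominal growth factor = 1.1291 × 1.1482 × 1.0259 = 1.33001022
Price-level growth factor = 1.0380 × 0.9960 × 1.0387 = 1.07385792
Real growth factor = 1.33001022 / 1.07385792 = 1.23853464
Annualized real rate = 1.23853464^(1/3) − 1 = 7.3914% → 7.39%.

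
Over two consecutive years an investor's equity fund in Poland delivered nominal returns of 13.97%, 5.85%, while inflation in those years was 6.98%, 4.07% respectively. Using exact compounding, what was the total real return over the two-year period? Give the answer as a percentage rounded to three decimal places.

8.356%

Nominal growth factor = 1.1397 × 1.0585 = 1.206372
Price-level growth factor = 1.0698 × 1.0407 = 1.113341
Real growth factor = 1.206372 / 1.113341 = 1.083561
Total real return = 1.083561 − 1 → 8.356%.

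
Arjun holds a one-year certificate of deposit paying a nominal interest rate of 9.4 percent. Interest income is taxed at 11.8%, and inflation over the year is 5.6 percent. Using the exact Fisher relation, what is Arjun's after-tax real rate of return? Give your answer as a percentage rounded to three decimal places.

After-tax nominal return = 9.4% × (1 − 0.118) = 8.2908%.
1 + r = 1.082908 / 1.05600 = 1.025481
After-tax real rate = 1.025481 − 1 → 2.548%.

2.548%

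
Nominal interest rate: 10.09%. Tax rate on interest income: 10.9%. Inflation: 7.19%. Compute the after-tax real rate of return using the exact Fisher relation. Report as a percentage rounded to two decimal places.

1.68%

After-tax nominal return = 10.09% × (1 − 0.109) = 8.99019%.
1 + r = 1.0899019 / 1.07190 = 1.016794
After-tax real rate = 1.016794 − 1 → 1.68%.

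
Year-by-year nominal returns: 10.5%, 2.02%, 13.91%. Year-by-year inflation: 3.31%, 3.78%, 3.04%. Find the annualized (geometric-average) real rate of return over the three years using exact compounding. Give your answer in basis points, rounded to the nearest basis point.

514 basis points

Compound the nominal returns: 1.1050 × 1.0202 × 1.1391 = 1.28413135.
Compound inflation: 1.0331 × 1.0378 × 1.0304 = 1.10474458.
Deflate: 1.28413135 / 1.10474458 = 1.16237851.
Annualized real rate = 1.16237851^(1/3) − 1 = 5.1435% → 514 basis points.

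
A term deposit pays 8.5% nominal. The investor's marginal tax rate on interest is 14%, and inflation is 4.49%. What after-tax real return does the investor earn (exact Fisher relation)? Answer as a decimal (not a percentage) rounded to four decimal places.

0.0270

After-tax nominal return = 8.5% × (1 − 0.14) = 7.3100%.
1 + r = 1.07310 / 1.04490 = 1.026988
After-tax real rate = 1.026988 − 1 → 0.0270.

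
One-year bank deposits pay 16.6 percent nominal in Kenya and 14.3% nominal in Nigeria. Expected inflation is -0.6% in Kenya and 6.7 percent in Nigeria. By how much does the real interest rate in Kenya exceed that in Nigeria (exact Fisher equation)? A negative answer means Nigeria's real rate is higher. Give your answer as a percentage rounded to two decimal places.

10.18%

Kenya: (1 + 0.1660)/(1 − 0.0060) − 1 = 17.3038%
Nigeria: (1 + 0.1430)/(1 + 0.0670) − 1 = 7.1228%
Differential = 17.3038% − 7.1228% = 10.1810% → 10.18%.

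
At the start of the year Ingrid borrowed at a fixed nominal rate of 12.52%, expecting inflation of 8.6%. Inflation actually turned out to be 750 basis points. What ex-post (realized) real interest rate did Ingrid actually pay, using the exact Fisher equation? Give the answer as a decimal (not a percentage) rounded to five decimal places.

Ex-post: (1 + 0.1252)/(1 + 0.0750) − 1 = 4.6698%
So the realized real rate is 0.04670.

0.04670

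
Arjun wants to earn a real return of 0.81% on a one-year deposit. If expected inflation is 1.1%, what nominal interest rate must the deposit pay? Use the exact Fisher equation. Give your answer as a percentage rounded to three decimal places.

1.919%

(1 + i) = (1 + r)(1 + π) = 1.00810 × 1.01100 = 1.0191891
i = 1.0191891 − 1, so the required nominal rate is 1.919%.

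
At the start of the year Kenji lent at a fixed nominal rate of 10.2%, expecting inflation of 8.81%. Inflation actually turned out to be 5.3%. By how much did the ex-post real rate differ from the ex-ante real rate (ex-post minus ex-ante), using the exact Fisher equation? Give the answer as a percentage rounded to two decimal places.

Ex-ante: (1 + 0.1020)/(1 + 0.0881) − 1 = 1.2775%
Ex-post: (1 + 0.1020)/(1 + 0.0530) − 1 = 4.6534%
Difference (ex-post − ex-ante) = 3.3759% → 3.38%.

3.38%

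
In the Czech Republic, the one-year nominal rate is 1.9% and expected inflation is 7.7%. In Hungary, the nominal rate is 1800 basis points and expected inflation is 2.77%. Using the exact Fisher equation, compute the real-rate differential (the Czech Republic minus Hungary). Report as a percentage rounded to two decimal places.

-20.20%

The Czech Republic: (1 + 0.0190)/(1 + 0.0770) − 1 = -5.3853%
Hungary: (1 + 0.1800)/(1 + 0.0277) − 1 = 14.8195%
Differential = -5.3853% − 14.8195% = -20.2048% → -20.20%.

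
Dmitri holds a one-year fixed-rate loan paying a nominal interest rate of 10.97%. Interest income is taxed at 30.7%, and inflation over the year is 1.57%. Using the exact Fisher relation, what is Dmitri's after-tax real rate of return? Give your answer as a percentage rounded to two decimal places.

5.94%

After-tax nominal return = 10.97% × (1 − 0.307) = 7.60221%.
1 + r = 1.0760221 / 1.01570 = 1.059390
After-tax real rate = 1.059390 − 1 → 5.94%.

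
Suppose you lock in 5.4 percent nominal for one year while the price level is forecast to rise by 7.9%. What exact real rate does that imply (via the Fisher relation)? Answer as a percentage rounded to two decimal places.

-2.32%

1 + r = 1.05400 / 1.07900 = 0.976830
r = 0.976830 − 1 = -2.3170%, i.e. -2.32%.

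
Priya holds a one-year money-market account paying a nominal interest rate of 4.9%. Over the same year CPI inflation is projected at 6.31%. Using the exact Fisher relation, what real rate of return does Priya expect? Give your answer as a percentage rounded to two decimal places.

-1.33%

1 + r = 1.04900 / 1.06310 = 0.986737
r = 0.986737 − 1 = -1.3263%, i.e. -1.33%.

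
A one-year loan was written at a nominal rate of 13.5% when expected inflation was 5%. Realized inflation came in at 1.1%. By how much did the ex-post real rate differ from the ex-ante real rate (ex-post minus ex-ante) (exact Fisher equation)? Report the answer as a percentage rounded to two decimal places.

Ex-ante: (1 + 0.1350)/(1 + 0.0500) − 1 = 8.0952%
Ex-post: (1 + 0.1350)/(1 + 0.0110) − 1 = 12.2651%
Difference (ex-post − ex-ante) = 4.1698% → 4.17%.

4.17%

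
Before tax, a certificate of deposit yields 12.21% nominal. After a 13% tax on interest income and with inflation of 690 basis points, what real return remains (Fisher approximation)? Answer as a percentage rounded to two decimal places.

3.72%

After-tax nominal return = 12.21% × (1 − 0.13) = 10.6227%.
r ≈ 10.6227% − 6.9% → 3.72%.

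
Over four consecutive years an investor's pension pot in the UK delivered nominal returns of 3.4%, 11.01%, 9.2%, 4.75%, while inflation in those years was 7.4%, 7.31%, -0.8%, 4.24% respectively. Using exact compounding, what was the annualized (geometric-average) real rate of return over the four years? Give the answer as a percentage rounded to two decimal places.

Compound the nominal returns: 1.0340 × 1.1101 × 1.0920 × 1.0475 = 1.31298363.
Compound inflation: 1.0740 × 1.0731 × 0.9920 × 1.0424 = 1.19176479.
Deflate: 1.31298363 / 1.19176479 = 1.10171373.
Annualized real rate = 1.10171373^(1/4) − 1 = 2.4512% → 2.45%.

2.45%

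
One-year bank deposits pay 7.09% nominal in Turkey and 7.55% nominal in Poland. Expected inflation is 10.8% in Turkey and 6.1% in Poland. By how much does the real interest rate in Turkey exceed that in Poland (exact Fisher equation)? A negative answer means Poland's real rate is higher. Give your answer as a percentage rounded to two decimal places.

-4.72%

Turkey: (1 + 0.0709)/(1 + 0.1080) − 1 = -3.34838%
Poland: (1 + 0.0755)/(1 + 0.0610) − 1 = 1.36664%
Differential = -3.34838% − 1.36664% = -4.71501% → -4.72%.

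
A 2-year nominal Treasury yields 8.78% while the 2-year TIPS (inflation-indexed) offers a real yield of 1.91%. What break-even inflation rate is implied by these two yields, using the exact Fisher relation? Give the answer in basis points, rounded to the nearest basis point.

674 basis points

(1 + π) = (1 + i)/(1 + r) = 1.08780 / 1.01910 = 1.067412
Break-even inflation = 1.067412 − 1 → 674 basis points.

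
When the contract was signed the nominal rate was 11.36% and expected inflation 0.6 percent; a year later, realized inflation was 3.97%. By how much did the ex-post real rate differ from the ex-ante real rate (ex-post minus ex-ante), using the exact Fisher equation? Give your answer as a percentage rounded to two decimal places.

-3.59%

Ex-ante: (1 + 0.1136)/(1 + 0.0060) − 1 = 10.6958%
Ex-post: (1 + 0.1136)/(1 + 0.0397) − 1 = 7.1078%
Difference (ex-post − ex-ante) = -3.5880% → -3.59%.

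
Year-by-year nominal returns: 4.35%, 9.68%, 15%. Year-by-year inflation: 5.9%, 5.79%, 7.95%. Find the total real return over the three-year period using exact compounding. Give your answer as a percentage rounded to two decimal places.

8.83%

Compound the nominal returns: 1.0435 × 1.0968 × 1.1500 = 1.316187.
Compound inflation: 1.0590 × 1.0579 × 1.0795 = 1.209381.
Deflate: 1.316187 / 1.209381 = 1.088315.
Total real return = 1.088315 − 1 → 8.83%.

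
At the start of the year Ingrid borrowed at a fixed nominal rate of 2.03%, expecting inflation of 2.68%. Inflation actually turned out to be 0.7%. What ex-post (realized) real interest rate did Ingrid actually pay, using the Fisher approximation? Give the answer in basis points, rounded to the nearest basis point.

Ex-post: 2.03% − 0.7% = 1.330%
So the realized real rate is 133 basis points.

133 basis points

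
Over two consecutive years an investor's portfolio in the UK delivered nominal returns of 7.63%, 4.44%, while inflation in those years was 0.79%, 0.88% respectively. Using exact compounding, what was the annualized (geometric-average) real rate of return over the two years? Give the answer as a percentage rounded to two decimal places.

Compound the nominal returns: 1.0763 × 1.0444 = 1.12408772.
Compound inflation: 1.0079 × 1.0088 = 1.01676952.
Deflate: 1.12408772 / 1.01676952 = 1.10554821.
Annualized real rate = 1.10554821^(1/2) − 1 = 5.1451% → 5.15%.

5.15%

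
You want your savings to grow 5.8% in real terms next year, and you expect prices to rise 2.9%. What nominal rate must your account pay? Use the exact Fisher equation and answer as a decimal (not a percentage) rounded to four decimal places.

0.0887

(1 + i) = (1 + r)(1 + π) = 1.05800 × 1.02900 = 1.088682
i = 1.088682 − 1, so the required nominal rate is 0.0887.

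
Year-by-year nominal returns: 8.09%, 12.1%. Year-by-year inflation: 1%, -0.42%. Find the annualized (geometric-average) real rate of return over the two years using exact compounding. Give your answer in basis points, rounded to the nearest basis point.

Compound the nominal returns: 1.0809 × 1.1210 = 1.21168890.
Compound inflation: 1.0100 × 0.9958 = 1.00575800.
Deflate: 1.21168890 / 1.00575800 = 1.20475194.
Annualized real rate = 1.20475194^(1/2) − 1 = 9.7612% → 976 basis points.

976 basis points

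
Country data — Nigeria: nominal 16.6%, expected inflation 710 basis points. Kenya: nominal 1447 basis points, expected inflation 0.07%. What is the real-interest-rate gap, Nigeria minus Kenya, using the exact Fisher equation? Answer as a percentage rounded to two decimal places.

Nigeria: (1 + 0.1660)/(1 + 0.0710) − 1 = 8.8702%
Kenya: (1 + 0.1447)/(1 + 0.0007) − 1 = 14.3899%
Differential = 8.8702% − 14.3899% = -5.5197% → -5.52%.

-5.52%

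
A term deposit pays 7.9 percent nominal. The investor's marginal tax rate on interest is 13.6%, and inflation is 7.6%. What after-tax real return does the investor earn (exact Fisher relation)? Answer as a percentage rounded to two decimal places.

After-tax nominal return = 7.9% × (1 − 0.136) = 6.8256%.
1 + r = 1.068256 / 1.07600 = 0.992803
After-tax real rate = 0.992803 − 1 → -0.72%.

-0.72%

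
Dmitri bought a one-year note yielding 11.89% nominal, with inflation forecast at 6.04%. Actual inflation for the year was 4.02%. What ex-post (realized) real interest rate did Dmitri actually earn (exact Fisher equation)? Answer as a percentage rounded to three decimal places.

7.566%

Ex-post: (1 + 0.1189)/(1 + 0.0402) − 1 = 7.5659%
So the realized real rate is 7.566%.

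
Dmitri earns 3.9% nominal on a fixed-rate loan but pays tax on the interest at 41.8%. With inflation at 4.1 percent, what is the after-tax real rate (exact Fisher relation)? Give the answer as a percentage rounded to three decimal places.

-1.758%

After-tax nominal return = 3.9% × (1 − 0.418) = 2.2698%.
1 + r = 1.022698 / 1.04100 = 0.982419
After-tax real rate = 0.982419 − 1 → -1.758%.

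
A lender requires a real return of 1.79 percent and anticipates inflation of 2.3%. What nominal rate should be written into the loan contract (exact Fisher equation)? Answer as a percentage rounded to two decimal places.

4.13%

(1 + i) = (1 + r)(1 + π) = 1.01790 × 1.02300 = 1.0413117
i = 1.0413117 − 1, so the required nominal rate is 4.13%.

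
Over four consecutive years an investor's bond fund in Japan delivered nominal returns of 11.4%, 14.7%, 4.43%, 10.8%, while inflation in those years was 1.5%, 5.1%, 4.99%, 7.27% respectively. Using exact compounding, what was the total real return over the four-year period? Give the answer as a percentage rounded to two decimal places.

23.06%

Compound the nominal returns: 1.1140 × 1.1470 × 1.0443 × 1.1080 = 1.478474.
Compound inflation: 1.0150 × 1.0510 × 1.0499 × 1.0727 = 1.201420.
Deflate: 1.478474 / 1.201420 = 1.230605.
Total real return = 1.230605 − 1 → 23.06%.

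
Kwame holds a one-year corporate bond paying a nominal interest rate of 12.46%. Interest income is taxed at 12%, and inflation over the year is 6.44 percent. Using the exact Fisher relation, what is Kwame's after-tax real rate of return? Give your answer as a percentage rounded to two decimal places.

4.25%

After-tax nominal return = 12.46% × (1 − 0.12) = 10.9648%.
1 + r = 1.109648 / 1.06440 = 1.042510
After-tax real rate = 1.042510 − 1 → 4.25%.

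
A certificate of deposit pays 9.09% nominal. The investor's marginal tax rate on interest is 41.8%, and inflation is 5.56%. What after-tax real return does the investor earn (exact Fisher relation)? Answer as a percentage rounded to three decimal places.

After-tax nominal return = 9.09% × (1 − 0.418) = 5.29038%.
1 + r = 1.0529038 / 1.05560 = 0.997446
After-tax real rate = 0.997446 − 1 → -0.255%.

-0.255%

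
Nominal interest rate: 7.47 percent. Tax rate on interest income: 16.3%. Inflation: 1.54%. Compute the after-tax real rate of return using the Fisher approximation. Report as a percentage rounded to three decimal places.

After-tax nominal return = 7.47% × (1 − 0.163) = 6.25239%.
r ≈ 6.25239% − 1.54% → 4.712%.

4.712%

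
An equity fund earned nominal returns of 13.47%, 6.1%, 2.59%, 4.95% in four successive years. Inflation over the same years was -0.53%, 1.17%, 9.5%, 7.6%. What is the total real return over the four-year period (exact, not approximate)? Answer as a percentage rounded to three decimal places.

9.324%

Compound the nominal returns: 1.1347 × 1.0610 × 1.0259 × 1.0495 = 1.2962355.
Compound inflation: 0.9947 × 1.0117 × 1.0950 × 1.0760 = 1.1856875.
Deflate: 1.2962355 / 1.1856875 = 1.0932353.
Total real return = 1.0932353 − 1 → 9.324%.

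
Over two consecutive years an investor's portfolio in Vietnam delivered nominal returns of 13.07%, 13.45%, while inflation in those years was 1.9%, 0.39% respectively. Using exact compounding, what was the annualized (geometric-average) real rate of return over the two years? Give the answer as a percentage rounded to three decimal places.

11.981%

Nominal growth factor = 1.1307 × 1.1345 = 1.28277915
Price-level growth factor = 1.0190 × 1.0039 = 1.02297410
Real growth factor = 1.28277915 / 1.02297410 = 1.25397031
Annualized real rate = 1.25397031^(1/2) − 1 = 11.9808% → 11.981%.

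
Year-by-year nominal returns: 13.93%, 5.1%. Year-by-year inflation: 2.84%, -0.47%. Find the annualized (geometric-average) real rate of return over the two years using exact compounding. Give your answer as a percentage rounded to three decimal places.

Compound the nominal returns: 1.1393 × 1.0510 = 1.19740430.
Compound inflation: 1.0284 × 0.9953 = 1.02356652.
Deflate: 1.19740430 / 1.02356652 = 1.16983535.
Annualized real rate = 1.16983535^(1/2) − 1 = 8.1589% → 8.159%.

8.159%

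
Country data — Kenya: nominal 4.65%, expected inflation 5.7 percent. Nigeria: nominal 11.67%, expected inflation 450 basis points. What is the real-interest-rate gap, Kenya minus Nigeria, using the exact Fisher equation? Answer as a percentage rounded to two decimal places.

-7.85%

Kenya: (1 + 0.0465)/(1 + 0.0570) − 1 = -0.9934%
Nigeria: (1 + 0.1167)/(1 + 0.0450) − 1 = 6.8612%
Differential = -0.9934% − 6.8612% = -7.8546% → -7.85%.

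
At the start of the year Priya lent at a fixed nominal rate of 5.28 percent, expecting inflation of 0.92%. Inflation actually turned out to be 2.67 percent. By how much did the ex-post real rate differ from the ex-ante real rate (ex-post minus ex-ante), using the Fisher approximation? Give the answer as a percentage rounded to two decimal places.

-1.75%

Ex-ante: 5.28% − 0.92% = 4.360%
Ex-post: 5.28% − 2.67% = 2.610%
Difference (ex-post − ex-ante) = -1.7500% → -1.75%.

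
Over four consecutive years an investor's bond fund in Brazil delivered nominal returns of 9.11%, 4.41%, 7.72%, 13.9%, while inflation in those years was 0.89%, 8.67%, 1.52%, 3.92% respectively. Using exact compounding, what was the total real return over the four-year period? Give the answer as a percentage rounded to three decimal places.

20.842%

Nominal growth factor = 1.0911 × 1.0441 × 1.0772 × 1.1390 = 1.397741
Price-level growth factor = 1.0089 × 1.0867 × 1.0152 × 1.0392 = 1.156668
Real growth factor = 1.397741 / 1.156668 = 1.208421
Total real return = 1.208421 − 1 → 20.842%.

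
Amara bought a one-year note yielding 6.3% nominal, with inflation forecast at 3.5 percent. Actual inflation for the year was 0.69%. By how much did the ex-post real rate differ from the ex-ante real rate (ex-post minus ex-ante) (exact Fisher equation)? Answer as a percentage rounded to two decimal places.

Ex-ante: (1 + 0.0630)/(1 + 0.0350) − 1 = 2.7053%
Ex-post: (1 + 0.0630)/(1 + 0.0069) − 1 = 5.5716%
Difference (ex-post − ex-ante) = 2.8662% → 2.87%.

2.87%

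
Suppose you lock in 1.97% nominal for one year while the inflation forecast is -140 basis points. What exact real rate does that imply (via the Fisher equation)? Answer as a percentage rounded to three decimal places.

By the Fisher equation, 1 + r = (1 + i)/(1 + π).
1 + r = 1.01970 / 0.98600 = 1.034178
r = 1.034178 − 1 = 3.4178%, i.e. 3.418%.

3.418%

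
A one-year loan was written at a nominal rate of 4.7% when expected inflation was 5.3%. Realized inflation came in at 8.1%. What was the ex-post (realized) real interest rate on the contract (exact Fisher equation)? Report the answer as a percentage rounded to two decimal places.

-3.15%

Ex-post: (1 + 0.0470)/(1 + 0.0810) − 1 = -3.1452%
So the realized real rate is -3.15%.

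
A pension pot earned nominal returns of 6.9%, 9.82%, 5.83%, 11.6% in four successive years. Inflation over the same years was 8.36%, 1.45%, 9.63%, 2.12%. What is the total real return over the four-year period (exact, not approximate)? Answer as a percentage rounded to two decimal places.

12.66%

Nominal growth factor = 1.0690 × 1.0982 × 1.0583 × 1.1160 = 1.386539
Price-level growth factor = 1.0836 × 1.0145 × 1.0963 × 1.0212 = 1.230726
Real growth factor = 1.386539 / 1.230726 = 1.126603
Total real return = 1.126603 − 1 → 12.66%.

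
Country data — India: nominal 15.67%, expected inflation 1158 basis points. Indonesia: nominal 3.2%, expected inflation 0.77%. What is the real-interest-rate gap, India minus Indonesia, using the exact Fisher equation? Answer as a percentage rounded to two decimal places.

India: (1 + 0.1567)/(1 + 0.1158) − 1 = 3.6655%
Indonesia: (1 + 0.0320)/(1 + 0.0077) − 1 = 2.4114%
Differential = 3.6655% − 2.4114% = 1.2541% → 1.25%.

1.25%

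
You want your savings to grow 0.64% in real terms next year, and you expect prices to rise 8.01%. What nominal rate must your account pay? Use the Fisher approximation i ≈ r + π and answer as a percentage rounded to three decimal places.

8.650%

i ≈ r + π = 0.64% + 8.01% = 8.650%.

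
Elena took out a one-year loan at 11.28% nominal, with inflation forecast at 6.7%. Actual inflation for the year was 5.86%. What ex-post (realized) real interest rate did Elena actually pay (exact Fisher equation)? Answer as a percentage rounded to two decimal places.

Ex-post: (1 + 0.1128)/(1 + 0.0586) − 1 = 5.1200%
So the realized real rate is 5.12%.

5.12%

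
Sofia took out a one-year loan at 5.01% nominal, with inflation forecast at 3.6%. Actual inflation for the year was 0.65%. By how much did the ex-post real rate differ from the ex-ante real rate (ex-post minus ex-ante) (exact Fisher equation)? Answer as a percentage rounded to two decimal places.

2.97%

Ex-ante: (1 + 0.0501)/(1 + 0.0360) − 1 = 1.3610%
Ex-post: (1 + 0.0501)/(1 + 0.0065) − 1 = 4.3318%
Difference (ex-post − ex-ante) = 2.9708% → 2.97%.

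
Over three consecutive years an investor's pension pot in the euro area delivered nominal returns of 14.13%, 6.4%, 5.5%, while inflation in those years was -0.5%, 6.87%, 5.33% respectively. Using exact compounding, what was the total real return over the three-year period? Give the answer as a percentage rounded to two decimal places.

14.38%

Nominal growth factor = 1.1413 × 1.0640 × 1.0550 = 1.281132
Price-level growth factor = 0.9950 × 1.0687 × 1.0533 = 1.120033
Real growth factor = 1.281132 / 1.120033 = 1.143834
Total real return = 1.143834 − 1 → 14.38%.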